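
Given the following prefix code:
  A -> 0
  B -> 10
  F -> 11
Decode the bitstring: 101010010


Decoding step by step:
Bits 10 -> B
Bits 10 -> B
Bits 10 -> B
Bits 0 -> A
Bits 10 -> B


Decoded message: BBBAB


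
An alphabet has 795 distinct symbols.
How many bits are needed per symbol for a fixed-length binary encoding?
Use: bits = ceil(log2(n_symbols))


log2(795) = 9.6348
Bracket: 2^9 = 512 < 795 <= 2^10 = 1024
So ceil(log2(795)) = 10

bits = ceil(log2(795)) = ceil(9.6348) = 10 bits


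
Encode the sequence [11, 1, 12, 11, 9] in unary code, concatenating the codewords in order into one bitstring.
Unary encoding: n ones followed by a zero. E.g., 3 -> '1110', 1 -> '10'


Encode each number as n ones followed by a terminating 0:
  11 -> 111111111110 (12 bits)
  1 -> 10 (2 bits)
  12 -> 1111111111110 (13 bits)
  11 -> 111111111110 (12 bits)
  9 -> 1111111110 (10 bits)
Total length = 12 + 2 + 13 + 12 + 10 = 49 bits.

Unary([11, 1, 12, 11, 9]) = 1111111111101011111111111101111111111101111111110 (49 bits)


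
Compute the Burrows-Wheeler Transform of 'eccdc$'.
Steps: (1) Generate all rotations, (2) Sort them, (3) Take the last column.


Rotations (sorted):
  0: $eccdc -> last char: c
  1: c$eccd -> last char: d
  2: ccdc$e -> last char: e
  3: cdc$ec -> last char: c
  4: dc$ecc -> last char: c
  5: eccdc$ -> last char: $


BWT = cdecc$


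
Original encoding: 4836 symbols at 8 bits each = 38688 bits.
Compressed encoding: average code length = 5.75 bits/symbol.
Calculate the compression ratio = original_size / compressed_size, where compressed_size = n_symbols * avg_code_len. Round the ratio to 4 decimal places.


original_size = n_symbols * orig_bits = 4836 * 8 = 38688 bits
compressed_size = n_symbols * avg_code_len = 4836 * 5.75 = 27807.0 bits
ratio = original_size / compressed_size = 38688 / 27807.0 = 1.3913

Compression ratio = 1.3913


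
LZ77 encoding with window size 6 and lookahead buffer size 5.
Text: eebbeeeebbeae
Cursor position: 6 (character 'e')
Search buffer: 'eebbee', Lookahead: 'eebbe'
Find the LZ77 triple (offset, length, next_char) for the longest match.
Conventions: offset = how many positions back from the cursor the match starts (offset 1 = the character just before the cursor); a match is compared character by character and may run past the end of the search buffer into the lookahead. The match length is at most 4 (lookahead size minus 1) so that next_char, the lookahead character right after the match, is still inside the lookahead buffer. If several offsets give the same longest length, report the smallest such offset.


Try each offset into the search buffer:
  offset=1 (pos 5, char 'e'): match length 2
  offset=2 (pos 4, char 'e'): match length 2
  offset=3 (pos 3, char 'b'): match length 0
  offset=4 (pos 2, char 'b'): match length 0
  offset=5 (pos 1, char 'e'): match length 1
  offset=6 (pos 0, char 'e'): match length 4
Longest match has length 4 at offset 6.
next_char = character at position 6 + 4 = 10 -> 'e'

Best match: offset=6, length=4 (matching 'eebb' starting at position 0)
LZ77 triple: (6, 4, 'e')


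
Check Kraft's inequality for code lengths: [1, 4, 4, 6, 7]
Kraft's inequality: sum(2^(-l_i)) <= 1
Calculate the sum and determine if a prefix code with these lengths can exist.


Sum = 2^(-1) + 2^(-4) + 2^(-4) + 2^(-6) + 2^(-7)
    = 0.5 + 0.0625 + 0.0625 + 0.015625 + 0.0078125
    = 83/128 = 0.6484375
Since 0.6484375 <= 1, Kraft's inequality IS satisfied.
A prefix code with these lengths CAN exist.

Kraft sum = 0.6484375. Satisfied.


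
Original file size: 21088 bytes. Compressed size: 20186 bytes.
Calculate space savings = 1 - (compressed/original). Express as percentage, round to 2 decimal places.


ratio = compressed/original = 20186/21088 = 0.957227
savings = 1 - ratio = 1 - 0.957227 = 0.042773
as a percentage: 0.042773 * 100 = 4.28%

Space savings = 1 - 20186/21088 = 4.28%


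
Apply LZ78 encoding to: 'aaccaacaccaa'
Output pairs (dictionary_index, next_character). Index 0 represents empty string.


LZ78 encoding steps:
Dictionary: {0: ''}
Step 1: w='' (idx 0), next='a' -> output (0, 'a'), add 'a' as idx 1
Step 2: w='a' (idx 1), next='c' -> output (1, 'c'), add 'ac' as idx 2
Step 3: w='' (idx 0), next='c' -> output (0, 'c'), add 'c' as idx 3
Step 4: w='a' (idx 1), next='a' -> output (1, 'a'), add 'aa' as idx 4
Step 5: w='c' (idx 3), next='a' -> output (3, 'a'), add 'ca' as idx 5
Step 6: w='c' (idx 3), next='c' -> output (3, 'c'), add 'cc' as idx 6
Step 7: w='aa' (idx 4), end of input -> output (4, '')


Encoded: [(0, 'a'), (1, 'c'), (0, 'c'), (1, 'a'), (3, 'a'), (3, 'c'), (4, '')]


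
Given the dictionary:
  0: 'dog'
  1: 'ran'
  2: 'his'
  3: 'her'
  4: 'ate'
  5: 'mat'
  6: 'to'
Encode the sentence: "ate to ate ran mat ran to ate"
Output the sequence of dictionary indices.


Look up each word in the dictionary:
  'ate' -> 4
  'to' -> 6
  'ate' -> 4
  'ran' -> 1
  'mat' -> 5
  'ran' -> 1
  'to' -> 6
  'ate' -> 4

Encoded: [4, 6, 4, 1, 5, 1, 6, 4]


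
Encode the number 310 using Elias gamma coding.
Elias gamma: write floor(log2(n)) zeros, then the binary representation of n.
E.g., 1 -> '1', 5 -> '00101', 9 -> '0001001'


num_bits = floor(log2(310)) + 1 = 9
leading_zeros = num_bits - 1 = 8
binary(310) = 100110110

Elias gamma(310) = '00000000' + '100110110' = 00000000100110110 (17 bits)


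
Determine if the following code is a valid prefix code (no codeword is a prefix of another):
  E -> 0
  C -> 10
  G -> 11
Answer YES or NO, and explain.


Checking each pair (does one codeword prefix another?):
  E='0' vs C='10': no prefix
  E='0' vs G='11': no prefix
  C='10' vs E='0': no prefix
  C='10' vs G='11': no prefix
  G='11' vs E='0': no prefix
  G='11' vs C='10': no prefix
No violation found over all pairs.

YES -- this is a valid prefix code. No codeword is a prefix of any other codeword.


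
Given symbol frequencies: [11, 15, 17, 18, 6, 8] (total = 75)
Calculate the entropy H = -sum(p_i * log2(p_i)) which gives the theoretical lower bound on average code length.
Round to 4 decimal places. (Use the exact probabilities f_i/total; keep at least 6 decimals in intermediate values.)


Per-symbol terms -p_i * log2(p_i) with p_i = f_i/75:
  p = 11/75 = 0.146667: log2(p) = -2.769387, -p*log2(p) = 0.406177
  p = 15/75 = 0.200000: log2(p) = -2.321928, -p*log2(p) = 0.464386
  p = 17/75 = 0.226667: log2(p) = -2.141356, -p*log2(p) = 0.485374
  p = 18/75 = 0.240000: log2(p) = -2.058894, -p*log2(p) = 0.494134
  p = 6/75 = 0.080000: log2(p) = -3.643856, -p*log2(p) = 0.291508
  p = 8/75 = 0.106667: log2(p) = -3.228819, -p*log2(p) = 0.344407
H = 0.406177 + 0.464386 + 0.485374 + 0.494134 + 0.291508 + 0.344407 = 2.485986

H = 2.486 bits/symbol


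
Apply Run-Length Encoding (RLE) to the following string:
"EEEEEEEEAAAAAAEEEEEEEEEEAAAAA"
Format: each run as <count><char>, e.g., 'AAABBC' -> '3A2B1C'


Scanning runs left to right:
  i=0: run of 'E' x 8 -> '8E'
  i=8: run of 'A' x 6 -> '6A'
  i=14: run of 'E' x 10 -> '10E'
  i=24: run of 'A' x 5 -> '5A'

RLE = 8E6A10E5A


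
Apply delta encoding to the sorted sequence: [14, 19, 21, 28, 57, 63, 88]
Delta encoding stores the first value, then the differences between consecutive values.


First value: 14
Deltas:
  19 - 14 = 5
  21 - 19 = 2
  28 - 21 = 7
  57 - 28 = 29
  63 - 57 = 6
  88 - 63 = 25


Delta encoded: [14, 5, 2, 7, 29, 6, 25]


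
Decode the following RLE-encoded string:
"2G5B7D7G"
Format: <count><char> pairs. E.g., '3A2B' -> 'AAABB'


Expanding each <count><char> pair:
  2G -> 'GG'
  5B -> 'BBBBB'
  7D -> 'DDDDDDD'
  7G -> 'GGGGGGG'

Decoded = GGBBBBBDDDDDDDGGGGGGG


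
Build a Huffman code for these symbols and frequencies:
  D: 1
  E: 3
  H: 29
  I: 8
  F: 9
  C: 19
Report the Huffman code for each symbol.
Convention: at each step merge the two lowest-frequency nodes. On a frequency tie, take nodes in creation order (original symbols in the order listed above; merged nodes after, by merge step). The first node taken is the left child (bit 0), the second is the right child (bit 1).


Huffman tree construction:
Step 1: Merge D(1) + E(3) = 4
Step 2: Merge (D+E)(4) + I(8) = 12
Step 3: Merge F(9) + ((D+E)+I)(12) = 21
Step 4: Merge C(19) + (F+((D+E)+I))(21) = 40
Step 5: Merge H(29) + (C+(F+((D+E)+I)))(40) = 69
Read each symbol's code off the tree from the root (left child = 0, right child = 1).

Codes:
  D: 11100 (length 5)
  E: 11101 (length 5)
  H: 0 (length 1)
  I: 1111 (length 4)
  F: 110 (length 3)
  C: 10 (length 2)
Average code length: 146/69 = 2.1159 bits/symbol


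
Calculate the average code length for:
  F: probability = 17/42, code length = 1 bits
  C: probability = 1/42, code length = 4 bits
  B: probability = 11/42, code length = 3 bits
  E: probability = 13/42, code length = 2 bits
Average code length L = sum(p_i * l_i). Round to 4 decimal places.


Weighted contributions p_i * l_i:
  F: (17/42) * 1 = 17/42
  C: (1/42) * 4 = 4/42
  B: (11/42) * 3 = 33/42
  E: (13/42) * 2 = 26/42
Sum = (17 + 4 + 33 + 26)/42 = 80/42

L = 80/42 = 1.9048 bits/symbol


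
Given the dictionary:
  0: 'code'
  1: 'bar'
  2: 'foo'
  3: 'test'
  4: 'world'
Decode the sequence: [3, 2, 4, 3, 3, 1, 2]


Look up each index in the dictionary:
  3 -> 'test'
  2 -> 'foo'
  4 -> 'world'
  3 -> 'test'
  3 -> 'test'
  1 -> 'bar'
  2 -> 'foo'

Decoded: "test foo world test test bar foo"


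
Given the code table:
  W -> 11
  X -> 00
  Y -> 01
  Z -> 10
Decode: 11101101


Decoding:
11 -> W
10 -> Z
11 -> W
01 -> Y


Result: WZWY


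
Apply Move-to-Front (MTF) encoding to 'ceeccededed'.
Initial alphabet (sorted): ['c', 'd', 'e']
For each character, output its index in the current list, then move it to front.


MTF encoding:
'c': index 0 in ['c', 'd', 'e'] -> ['c', 'd', 'e']
'e': index 2 in ['c', 'd', 'e'] -> ['e', 'c', 'd']
'e': index 0 in ['e', 'c', 'd'] -> ['e', 'c', 'd']
'c': index 1 in ['e', 'c', 'd'] -> ['c', 'e', 'd']
'c': index 0 in ['c', 'e', 'd'] -> ['c', 'e', 'd']
'e': index 1 in ['c', 'e', 'd'] -> ['e', 'c', 'd']
'd': index 2 in ['e', 'c', 'd'] -> ['d', 'e', 'c']
'e': index 1 in ['d', 'e', 'c'] -> ['e', 'd', 'c']
'd': index 1 in ['e', 'd', 'c'] -> ['d', 'e', 'c']
'e': index 1 in ['d', 'e', 'c'] -> ['e', 'd', 'c']
'd': index 1 in ['e', 'd', 'c'] -> ['d', 'e', 'c']


Output: [0, 2, 0, 1, 0, 1, 2, 1, 1, 1, 1]


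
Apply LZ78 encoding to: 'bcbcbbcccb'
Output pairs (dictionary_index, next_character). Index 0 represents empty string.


LZ78 encoding steps:
Dictionary: {0: ''}
Step 1: w='' (idx 0), next='b' -> output (0, 'b'), add 'b' as idx 1
Step 2: w='' (idx 0), next='c' -> output (0, 'c'), add 'c' as idx 2
Step 3: w='b' (idx 1), next='c' -> output (1, 'c'), add 'bc' as idx 3
Step 4: w='b' (idx 1), next='b' -> output (1, 'b'), add 'bb' as idx 4
Step 5: w='c' (idx 2), next='c' -> output (2, 'c'), add 'cc' as idx 5
Step 6: w='c' (idx 2), next='b' -> output (2, 'b'), add 'cb' as idx 6


Encoded: [(0, 'b'), (0, 'c'), (1, 'c'), (1, 'b'), (2, 'c'), (2, 'b')]


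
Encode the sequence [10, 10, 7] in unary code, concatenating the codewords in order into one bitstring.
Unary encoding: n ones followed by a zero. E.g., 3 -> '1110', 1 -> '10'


Encode each number as n ones followed by a terminating 0:
  10 -> 11111111110 (11 bits)
  10 -> 11111111110 (11 bits)
  7 -> 11111110 (8 bits)
Total length = 11 + 11 + 8 = 30 bits.

Unary([10, 10, 7]) = 111111111101111111111011111110 (30 bits)


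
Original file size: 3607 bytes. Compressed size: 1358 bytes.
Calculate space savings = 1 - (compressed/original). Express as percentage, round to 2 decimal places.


ratio = compressed/original = 1358/3607 = 0.37649
savings = 1 - ratio = 1 - 0.37649 = 0.62351
as a percentage: 0.62351 * 100 = 62.35%

Space savings = 1 - 1358/3607 = 62.35%


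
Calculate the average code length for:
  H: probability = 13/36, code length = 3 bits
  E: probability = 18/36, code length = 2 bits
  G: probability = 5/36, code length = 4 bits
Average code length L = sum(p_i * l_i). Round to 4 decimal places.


Weighted contributions p_i * l_i:
  H: (13/36) * 3 = 39/36
  E: (18/36) * 2 = 36/36
  G: (5/36) * 4 = 20/36
Sum = (39 + 36 + 20)/36 = 95/36

L = 95/36 = 2.6389 bits/symbol


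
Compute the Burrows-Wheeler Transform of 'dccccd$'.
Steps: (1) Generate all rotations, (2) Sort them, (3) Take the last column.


Rotations (sorted):
  0: $dccccd -> last char: d
  1: ccccd$d -> last char: d
  2: cccd$dc -> last char: c
  3: ccd$dcc -> last char: c
  4: cd$dccc -> last char: c
  5: d$dcccc -> last char: c
  6: dccccd$ -> last char: $


BWT = ddcccc$


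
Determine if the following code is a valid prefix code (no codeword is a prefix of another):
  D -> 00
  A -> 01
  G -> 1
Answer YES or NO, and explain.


Checking each pair (does one codeword prefix another?):
  D='00' vs A='01': no prefix
  D='00' vs G='1': no prefix
  A='01' vs D='00': no prefix
  A='01' vs G='1': no prefix
  G='1' vs D='00': no prefix
  G='1' vs A='01': no prefix
No violation found over all pairs.

YES -- this is a valid prefix code. No codeword is a prefix of any other codeword.


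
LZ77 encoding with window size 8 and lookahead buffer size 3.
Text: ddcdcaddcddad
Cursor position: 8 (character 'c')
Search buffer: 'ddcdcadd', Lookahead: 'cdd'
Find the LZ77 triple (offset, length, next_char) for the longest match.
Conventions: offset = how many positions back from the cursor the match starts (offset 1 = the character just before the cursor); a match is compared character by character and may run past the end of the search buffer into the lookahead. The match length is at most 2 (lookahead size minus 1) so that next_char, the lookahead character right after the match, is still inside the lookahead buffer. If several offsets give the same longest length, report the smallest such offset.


Try each offset into the search buffer:
  offset=1 (pos 7, char 'd'): match length 0
  offset=2 (pos 6, char 'd'): match length 0
  offset=3 (pos 5, char 'a'): match length 0
  offset=4 (pos 4, char 'c'): match length 1
  offset=5 (pos 3, char 'd'): match length 0
  offset=6 (pos 2, char 'c'): match length 2
  offset=7 (pos 1, char 'd'): match length 0
  offset=8 (pos 0, char 'd'): match length 0
Longest match has length 2 at offset 6.
next_char = character at position 8 + 2 = 10 -> 'd'

Best match: offset=6, length=2 (matching 'cd' starting at position 2)
LZ77 triple: (6, 2, 'd')


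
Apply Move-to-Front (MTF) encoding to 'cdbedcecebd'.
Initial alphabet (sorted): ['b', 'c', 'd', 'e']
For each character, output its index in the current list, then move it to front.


MTF encoding:
'c': index 1 in ['b', 'c', 'd', 'e'] -> ['c', 'b', 'd', 'e']
'd': index 2 in ['c', 'b', 'd', 'e'] -> ['d', 'c', 'b', 'e']
'b': index 2 in ['d', 'c', 'b', 'e'] -> ['b', 'd', 'c', 'e']
'e': index 3 in ['b', 'd', 'c', 'e'] -> ['e', 'b', 'd', 'c']
'd': index 2 in ['e', 'b', 'd', 'c'] -> ['d', 'e', 'b', 'c']
'c': index 3 in ['d', 'e', 'b', 'c'] -> ['c', 'd', 'e', 'b']
'e': index 2 in ['c', 'd', 'e', 'b'] -> ['e', 'c', 'd', 'b']
'c': index 1 in ['e', 'c', 'd', 'b'] -> ['c', 'e', 'd', 'b']
'e': index 1 in ['c', 'e', 'd', 'b'] -> ['e', 'c', 'd', 'b']
'b': index 3 in ['e', 'c', 'd', 'b'] -> ['b', 'e', 'c', 'd']
'd': index 3 in ['b', 'e', 'c', 'd'] -> ['d', 'b', 'e', 'c']


Output: [1, 2, 2, 3, 2, 3, 2, 1, 1, 3, 3]


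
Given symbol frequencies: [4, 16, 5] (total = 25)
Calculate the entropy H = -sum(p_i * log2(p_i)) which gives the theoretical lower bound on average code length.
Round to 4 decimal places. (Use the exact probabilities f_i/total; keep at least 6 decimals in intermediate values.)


Per-symbol terms -p_i * log2(p_i) with p_i = f_i/25:
  p = 4/25 = 0.160000: log2(p) = -2.643856, -p*log2(p) = 0.423017
  p = 16/25 = 0.640000: log2(p) = -0.643856, -p*log2(p) = 0.412068
  p = 5/25 = 0.200000: log2(p) = -2.321928, -p*log2(p) = 0.464386
H = 0.423017 + 0.412068 + 0.464386 = 1.299471

H = 1.2995 bits/symbol


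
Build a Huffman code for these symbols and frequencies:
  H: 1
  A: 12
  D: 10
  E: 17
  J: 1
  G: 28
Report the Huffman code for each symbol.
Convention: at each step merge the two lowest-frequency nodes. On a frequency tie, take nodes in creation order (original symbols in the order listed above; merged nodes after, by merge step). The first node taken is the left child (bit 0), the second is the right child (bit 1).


Huffman tree construction:
Step 1: Merge H(1) + J(1) = 2
Step 2: Merge (H+J)(2) + D(10) = 12
Step 3: Merge A(12) + ((H+J)+D)(12) = 24
Step 4: Merge E(17) + (A+((H+J)+D))(24) = 41
Step 5: Merge G(28) + (E+(A+((H+J)+D)))(41) = 69
Read each symbol's code off the tree from the root (left child = 0, right child = 1).

Codes:
  H: 11100 (length 5)
  A: 110 (length 3)
  D: 1111 (length 4)
  E: 10 (length 2)
  J: 11101 (length 5)
  G: 0 (length 1)
Average code length: 148/69 = 2.1449 bits/symbol


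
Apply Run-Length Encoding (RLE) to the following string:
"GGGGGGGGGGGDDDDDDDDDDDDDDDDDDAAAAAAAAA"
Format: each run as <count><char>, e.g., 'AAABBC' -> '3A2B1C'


Scanning runs left to right:
  i=0: run of 'G' x 11 -> '11G'
  i=11: run of 'D' x 18 -> '18D'
  i=29: run of 'A' x 9 -> '9A'

RLE = 11G18D9A


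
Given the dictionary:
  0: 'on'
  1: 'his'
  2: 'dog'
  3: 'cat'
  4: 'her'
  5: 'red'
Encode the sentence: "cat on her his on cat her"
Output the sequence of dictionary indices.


Look up each word in the dictionary:
  'cat' -> 3
  'on' -> 0
  'her' -> 4
  'his' -> 1
  'on' -> 0
  'cat' -> 3
  'her' -> 4

Encoded: [3, 0, 4, 1, 0, 3, 4]


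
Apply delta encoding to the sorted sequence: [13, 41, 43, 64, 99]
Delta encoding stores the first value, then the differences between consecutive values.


First value: 13
Deltas:
  41 - 13 = 28
  43 - 41 = 2
  64 - 43 = 21
  99 - 64 = 35


Delta encoded: [13, 28, 2, 21, 35]


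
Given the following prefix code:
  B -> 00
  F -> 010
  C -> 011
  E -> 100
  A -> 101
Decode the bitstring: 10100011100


Decoding step by step:
Bits 101 -> A
Bits 00 -> B
Bits 011 -> C
Bits 100 -> E


Decoded message: ABCE


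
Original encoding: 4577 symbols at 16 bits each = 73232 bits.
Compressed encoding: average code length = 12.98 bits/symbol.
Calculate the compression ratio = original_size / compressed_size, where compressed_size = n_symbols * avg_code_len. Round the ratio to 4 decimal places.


original_size = n_symbols * orig_bits = 4577 * 16 = 73232 bits
compressed_size = n_symbols * avg_code_len = 4577 * 12.98 = 59409.46 bits
ratio = original_size / compressed_size = 73232 / 59409.46 = 1.2327

Compression ratio = 1.2327


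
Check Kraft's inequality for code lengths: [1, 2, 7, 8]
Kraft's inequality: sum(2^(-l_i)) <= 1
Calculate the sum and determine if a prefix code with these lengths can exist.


Sum = 2^(-1) + 2^(-2) + 2^(-7) + 2^(-8)
    = 0.5 + 0.25 + 0.0078125 + 0.00390625
    = 195/256 = 0.76171875
Since 0.76171875 <= 1, Kraft's inequality IS satisfied.
A prefix code with these lengths CAN exist.

Kraft sum = 0.76171875. Satisfied.


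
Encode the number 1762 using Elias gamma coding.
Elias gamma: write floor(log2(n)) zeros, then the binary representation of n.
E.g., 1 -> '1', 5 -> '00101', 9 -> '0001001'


num_bits = floor(log2(1762)) + 1 = 11
leading_zeros = num_bits - 1 = 10
binary(1762) = 11011100010

Elias gamma(1762) = '0000000000' + '11011100010' = 000000000011011100010 (21 bits)


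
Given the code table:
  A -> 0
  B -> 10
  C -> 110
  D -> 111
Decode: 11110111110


Decoding:
111 -> D
10 -> B
111 -> D
110 -> C


Result: DBDC


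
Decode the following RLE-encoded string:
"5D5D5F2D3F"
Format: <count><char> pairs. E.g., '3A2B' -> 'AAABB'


Expanding each <count><char> pair:
  5D -> 'DDDDD'
  5D -> 'DDDDD'
  5F -> 'FFFFF'
  2D -> 'DD'
  3F -> 'FFF'

Decoded = DDDDDDDDDDFFFFFDDFFF


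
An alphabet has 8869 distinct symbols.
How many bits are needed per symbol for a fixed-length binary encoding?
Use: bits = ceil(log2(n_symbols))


log2(8869) = 13.1146
Bracket: 2^13 = 8192 < 8869 <= 2^14 = 16384
So ceil(log2(8869)) = 14

bits = ceil(log2(8869)) = ceil(13.1146) = 14 bits


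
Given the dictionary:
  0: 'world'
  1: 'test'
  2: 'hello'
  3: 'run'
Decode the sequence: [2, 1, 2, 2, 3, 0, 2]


Look up each index in the dictionary:
  2 -> 'hello'
  1 -> 'test'
  2 -> 'hello'
  2 -> 'hello'
  3 -> 'run'
  0 -> 'world'
  2 -> 'hello'

Decoded: "hello test hello hello run world hello"


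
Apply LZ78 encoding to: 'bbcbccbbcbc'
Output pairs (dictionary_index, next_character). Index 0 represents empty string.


LZ78 encoding steps:
Dictionary: {0: ''}
Step 1: w='' (idx 0), next='b' -> output (0, 'b'), add 'b' as idx 1
Step 2: w='b' (idx 1), next='c' -> output (1, 'c'), add 'bc' as idx 2
Step 3: w='bc' (idx 2), next='c' -> output (2, 'c'), add 'bcc' as idx 3
Step 4: w='b' (idx 1), next='b' -> output (1, 'b'), add 'bb' as idx 4
Step 5: w='' (idx 0), next='c' -> output (0, 'c'), add 'c' as idx 5
Step 6: w='bc' (idx 2), end of input -> output (2, '')


Encoded: [(0, 'b'), (1, 'c'), (2, 'c'), (1, 'b'), (0, 'c'), (2, '')]


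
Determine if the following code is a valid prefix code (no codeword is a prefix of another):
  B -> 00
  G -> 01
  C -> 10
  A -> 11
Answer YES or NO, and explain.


Checking each pair (does one codeword prefix another?):
  B='00' vs G='01': no prefix
  B='00' vs C='10': no prefix
  B='00' vs A='11': no prefix
  G='01' vs B='00': no prefix
  G='01' vs C='10': no prefix
  G='01' vs A='11': no prefix
  C='10' vs B='00': no prefix
  C='10' vs G='01': no prefix
  C='10' vs A='11': no prefix
  A='11' vs B='00': no prefix
  A='11' vs G='01': no prefix
  A='11' vs C='10': no prefix
No violation found over all pairs.

YES -- this is a valid prefix code. No codeword is a prefix of any other codeword.


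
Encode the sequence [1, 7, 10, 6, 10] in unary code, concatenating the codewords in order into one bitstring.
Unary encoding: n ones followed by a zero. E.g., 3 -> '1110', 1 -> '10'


Encode each number as n ones followed by a terminating 0:
  1 -> 10 (2 bits)
  7 -> 11111110 (8 bits)
  10 -> 11111111110 (11 bits)
  6 -> 1111110 (7 bits)
  10 -> 11111111110 (11 bits)
Total length = 2 + 8 + 11 + 7 + 11 = 39 bits.

Unary([1, 7, 10, 6, 10]) = 101111111011111111110111111011111111110 (39 bits)


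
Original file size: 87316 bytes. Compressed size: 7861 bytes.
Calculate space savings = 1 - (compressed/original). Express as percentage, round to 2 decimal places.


ratio = compressed/original = 7861/87316 = 0.090029
savings = 1 - ratio = 1 - 0.090029 = 0.909971
as a percentage: 0.909971 * 100 = 91.0%

Space savings = 1 - 7861/87316 = 91.0%


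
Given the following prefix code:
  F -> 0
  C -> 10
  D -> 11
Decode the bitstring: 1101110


Decoding step by step:
Bits 11 -> D
Bits 0 -> F
Bits 11 -> D
Bits 10 -> C


Decoded message: DFDC


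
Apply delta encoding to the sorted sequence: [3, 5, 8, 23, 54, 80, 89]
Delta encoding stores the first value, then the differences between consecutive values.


First value: 3
Deltas:
  5 - 3 = 2
  8 - 5 = 3
  23 - 8 = 15
  54 - 23 = 31
  80 - 54 = 26
  89 - 80 = 9


Delta encoded: [3, 2, 3, 15, 31, 26, 9]


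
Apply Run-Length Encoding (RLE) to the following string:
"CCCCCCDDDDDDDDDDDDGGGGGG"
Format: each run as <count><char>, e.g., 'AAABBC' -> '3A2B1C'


Scanning runs left to right:
  i=0: run of 'C' x 6 -> '6C'
  i=6: run of 'D' x 12 -> '12D'
  i=18: run of 'G' x 6 -> '6G'

RLE = 6C12D6G


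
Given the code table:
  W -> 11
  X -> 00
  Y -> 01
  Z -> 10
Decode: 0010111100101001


Decoding:
00 -> X
10 -> Z
11 -> W
11 -> W
00 -> X
10 -> Z
10 -> Z
01 -> Y


Result: XZWWXZZY


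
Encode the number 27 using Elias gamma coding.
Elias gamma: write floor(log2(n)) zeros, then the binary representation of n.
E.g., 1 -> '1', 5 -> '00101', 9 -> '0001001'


num_bits = floor(log2(27)) + 1 = 5
leading_zeros = num_bits - 1 = 4
binary(27) = 11011

Elias gamma(27) = '0000' + '11011' = 000011011 (9 bits)


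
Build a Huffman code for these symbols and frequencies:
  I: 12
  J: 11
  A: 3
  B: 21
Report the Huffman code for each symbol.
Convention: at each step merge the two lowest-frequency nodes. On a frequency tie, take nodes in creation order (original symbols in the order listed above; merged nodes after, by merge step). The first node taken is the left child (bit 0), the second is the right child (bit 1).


Huffman tree construction:
Step 1: Merge A(3) + J(11) = 14
Step 2: Merge I(12) + (A+J)(14) = 26
Step 3: Merge B(21) + (I+(A+J))(26) = 47
Read each symbol's code off the tree from the root (left child = 0, right child = 1).

Codes:
  I: 10 (length 2)
  J: 111 (length 3)
  A: 110 (length 3)
  B: 0 (length 1)
Average code length: 87/47 = 1.8511 bits/symbol


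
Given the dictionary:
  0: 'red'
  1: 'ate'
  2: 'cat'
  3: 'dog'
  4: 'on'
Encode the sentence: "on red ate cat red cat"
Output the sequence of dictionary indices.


Look up each word in the dictionary:
  'on' -> 4
  'red' -> 0
  'ate' -> 1
  'cat' -> 2
  'red' -> 0
  'cat' -> 2

Encoded: [4, 0, 1, 2, 0, 2]


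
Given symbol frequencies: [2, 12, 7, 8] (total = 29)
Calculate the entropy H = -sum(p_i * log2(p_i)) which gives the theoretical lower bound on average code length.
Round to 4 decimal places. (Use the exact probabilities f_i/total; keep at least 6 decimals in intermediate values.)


Per-symbol terms -p_i * log2(p_i) with p_i = f_i/29:
  p = 2/29 = 0.068966: log2(p) = -3.857981, -p*log2(p) = 0.266068
  p = 12/29 = 0.413793: log2(p) = -1.273018, -p*log2(p) = 0.526766
  p = 7/29 = 0.241379: log2(p) = -2.050626, -p*log2(p) = 0.494979
  p = 8/29 = 0.275862: log2(p) = -1.857981, -p*log2(p) = 0.512546
H = 0.266068 + 0.526766 + 0.494979 + 0.512546 = 1.800359

H = 1.8004 bits/symbol


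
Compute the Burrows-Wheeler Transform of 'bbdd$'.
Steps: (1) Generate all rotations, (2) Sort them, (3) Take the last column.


Rotations (sorted):
  0: $bbdd -> last char: d
  1: bbdd$ -> last char: $
  2: bdd$b -> last char: b
  3: d$bbd -> last char: d
  4: dd$bb -> last char: b


BWT = d$bdb


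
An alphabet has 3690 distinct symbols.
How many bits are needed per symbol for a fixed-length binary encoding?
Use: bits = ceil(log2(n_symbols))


log2(3690) = 11.8494
Bracket: 2^11 = 2048 < 3690 <= 2^12 = 4096
So ceil(log2(3690)) = 12

bits = ceil(log2(3690)) = ceil(11.8494) = 12 bits


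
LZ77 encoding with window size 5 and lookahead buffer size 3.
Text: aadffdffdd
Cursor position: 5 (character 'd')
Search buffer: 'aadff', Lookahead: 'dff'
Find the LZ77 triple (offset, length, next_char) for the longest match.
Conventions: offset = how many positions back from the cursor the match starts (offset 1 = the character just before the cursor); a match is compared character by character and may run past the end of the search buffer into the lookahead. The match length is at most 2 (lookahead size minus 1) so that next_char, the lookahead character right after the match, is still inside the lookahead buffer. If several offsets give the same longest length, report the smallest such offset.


Try each offset into the search buffer:
  offset=1 (pos 4, char 'f'): match length 0
  offset=2 (pos 3, char 'f'): match length 0
  offset=3 (pos 2, char 'd'): match length 2
  offset=4 (pos 1, char 'a'): match length 0
  offset=5 (pos 0, char 'a'): match length 0
Longest match has length 2 at offset 3.
next_char = character at position 5 + 2 = 7 -> 'f'

Best match: offset=3, length=2 (matching 'df' starting at position 2)
LZ77 triple: (3, 2, 'f')


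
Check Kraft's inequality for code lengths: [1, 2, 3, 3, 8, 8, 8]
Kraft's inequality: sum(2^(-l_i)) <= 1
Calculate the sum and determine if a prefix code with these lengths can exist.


Sum = 2^(-1) + 2^(-2) + 2^(-3) + 2^(-3) + 2^(-8) + 2^(-8) + 2^(-8)
    = 0.5 + 0.25 + 0.125 + 0.125 + 0.00390625 + 0.00390625 + 0.00390625
    = 259/256 = 1.01171875
Since 1.01171875 > 1, Kraft's inequality is NOT satisfied.
A prefix code with these lengths CANNOT exist.

Kraft sum = 1.01171875. Not satisfied.


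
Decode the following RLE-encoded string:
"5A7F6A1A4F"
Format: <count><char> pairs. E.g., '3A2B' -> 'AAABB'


Expanding each <count><char> pair:
  5A -> 'AAAAA'
  7F -> 'FFFFFFF'
  6A -> 'AAAAAA'
  1A -> 'A'
  4F -> 'FFFF'

Decoded = AAAAAFFFFFFFAAAAAAAFFFF


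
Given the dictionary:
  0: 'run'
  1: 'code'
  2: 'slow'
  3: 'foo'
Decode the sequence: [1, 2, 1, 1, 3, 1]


Look up each index in the dictionary:
  1 -> 'code'
  2 -> 'slow'
  1 -> 'code'
  1 -> 'code'
  3 -> 'foo'
  1 -> 'code'

Decoded: "code slow code code foo code"


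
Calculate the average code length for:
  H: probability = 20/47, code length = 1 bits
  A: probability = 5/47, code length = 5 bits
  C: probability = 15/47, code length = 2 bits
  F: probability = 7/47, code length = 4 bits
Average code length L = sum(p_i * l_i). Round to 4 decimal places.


Weighted contributions p_i * l_i:
  H: (20/47) * 1 = 20/47
  A: (5/47) * 5 = 25/47
  C: (15/47) * 2 = 30/47
  F: (7/47) * 4 = 28/47
Sum = (20 + 25 + 30 + 28)/47 = 103/47

L = 103/47 = 2.1915 bits/symbol


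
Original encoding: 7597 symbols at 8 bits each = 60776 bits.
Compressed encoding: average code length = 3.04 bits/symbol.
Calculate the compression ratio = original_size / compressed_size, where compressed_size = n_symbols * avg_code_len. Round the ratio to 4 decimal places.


original_size = n_symbols * orig_bits = 7597 * 8 = 60776 bits
compressed_size = n_symbols * avg_code_len = 7597 * 3.04 = 23094.88 bits
ratio = original_size / compressed_size = 60776 / 23094.88 = 2.6316

Compression ratio = 2.6316


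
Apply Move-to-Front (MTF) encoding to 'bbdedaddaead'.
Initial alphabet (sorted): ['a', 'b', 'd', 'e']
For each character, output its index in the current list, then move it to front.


MTF encoding:
'b': index 1 in ['a', 'b', 'd', 'e'] -> ['b', 'a', 'd', 'e']
'b': index 0 in ['b', 'a', 'd', 'e'] -> ['b', 'a', 'd', 'e']
'd': index 2 in ['b', 'a', 'd', 'e'] -> ['d', 'b', 'a', 'e']
'e': index 3 in ['d', 'b', 'a', 'e'] -> ['e', 'd', 'b', 'a']
'd': index 1 in ['e', 'd', 'b', 'a'] -> ['d', 'e', 'b', 'a']
'a': index 3 in ['d', 'e', 'b', 'a'] -> ['a', 'd', 'e', 'b']
'd': index 1 in ['a', 'd', 'e', 'b'] -> ['d', 'a', 'e', 'b']
'd': index 0 in ['d', 'a', 'e', 'b'] -> ['d', 'a', 'e', 'b']
'a': index 1 in ['d', 'a', 'e', 'b'] -> ['a', 'd', 'e', 'b']
'e': index 2 in ['a', 'd', 'e', 'b'] -> ['e', 'a', 'd', 'b']
'a': index 1 in ['e', 'a', 'd', 'b'] -> ['a', 'e', 'd', 'b']
'd': index 2 in ['a', 'e', 'd', 'b'] -> ['d', 'a', 'e', 'b']


Output: [1, 0, 2, 3, 1, 3, 1, 0, 1, 2, 1, 2]


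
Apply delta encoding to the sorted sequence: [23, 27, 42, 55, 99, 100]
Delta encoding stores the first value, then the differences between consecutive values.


First value: 23
Deltas:
  27 - 23 = 4
  42 - 27 = 15
  55 - 42 = 13
  99 - 55 = 44
  100 - 99 = 1


Delta encoded: [23, 4, 15, 13, 44, 1]


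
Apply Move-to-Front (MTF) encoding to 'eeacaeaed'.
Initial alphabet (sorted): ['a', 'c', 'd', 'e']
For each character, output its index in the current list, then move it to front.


MTF encoding:
'e': index 3 in ['a', 'c', 'd', 'e'] -> ['e', 'a', 'c', 'd']
'e': index 0 in ['e', 'a', 'c', 'd'] -> ['e', 'a', 'c', 'd']
'a': index 1 in ['e', 'a', 'c', 'd'] -> ['a', 'e', 'c', 'd']
'c': index 2 in ['a', 'e', 'c', 'd'] -> ['c', 'a', 'e', 'd']
'a': index 1 in ['c', 'a', 'e', 'd'] -> ['a', 'c', 'e', 'd']
'e': index 2 in ['a', 'c', 'e', 'd'] -> ['e', 'a', 'c', 'd']
'a': index 1 in ['e', 'a', 'c', 'd'] -> ['a', 'e', 'c', 'd']
'e': index 1 in ['a', 'e', 'c', 'd'] -> ['e', 'a', 'c', 'd']
'd': index 3 in ['e', 'a', 'c', 'd'] -> ['d', 'e', 'a', 'c']


Output: [3, 0, 1, 2, 1, 2, 1, 1, 3]


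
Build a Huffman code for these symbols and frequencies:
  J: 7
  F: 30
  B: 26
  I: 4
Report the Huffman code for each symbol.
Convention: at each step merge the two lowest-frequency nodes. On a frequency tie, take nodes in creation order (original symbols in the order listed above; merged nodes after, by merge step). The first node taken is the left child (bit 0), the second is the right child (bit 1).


Huffman tree construction:
Step 1: Merge I(4) + J(7) = 11
Step 2: Merge (I+J)(11) + B(26) = 37
Step 3: Merge F(30) + ((I+J)+B)(37) = 67
Read each symbol's code off the tree from the root (left child = 0, right child = 1).

Codes:
  J: 101 (length 3)
  F: 0 (length 1)
  B: 11 (length 2)
  I: 100 (length 3)
Average code length: 115/67 = 1.7164 bits/symbol


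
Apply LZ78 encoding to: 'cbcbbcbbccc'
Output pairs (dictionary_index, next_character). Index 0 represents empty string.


LZ78 encoding steps:
Dictionary: {0: ''}
Step 1: w='' (idx 0), next='c' -> output (0, 'c'), add 'c' as idx 1
Step 2: w='' (idx 0), next='b' -> output (0, 'b'), add 'b' as idx 2
Step 3: w='c' (idx 1), next='b' -> output (1, 'b'), add 'cb' as idx 3
Step 4: w='b' (idx 2), next='c' -> output (2, 'c'), add 'bc' as idx 4
Step 5: w='b' (idx 2), next='b' -> output (2, 'b'), add 'bb' as idx 5
Step 6: w='c' (idx 1), next='c' -> output (1, 'c'), add 'cc' as idx 6
Step 7: w='c' (idx 1), end of input -> output (1, '')


Encoded: [(0, 'c'), (0, 'b'), (1, 'b'), (2, 'c'), (2, 'b'), (1, 'c'), (1, '')]


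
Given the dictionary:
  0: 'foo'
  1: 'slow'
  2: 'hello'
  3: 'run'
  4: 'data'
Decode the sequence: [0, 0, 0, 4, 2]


Look up each index in the dictionary:
  0 -> 'foo'
  0 -> 'foo'
  0 -> 'foo'
  4 -> 'data'
  2 -> 'hello'

Decoded: "foo foo foo data hello"


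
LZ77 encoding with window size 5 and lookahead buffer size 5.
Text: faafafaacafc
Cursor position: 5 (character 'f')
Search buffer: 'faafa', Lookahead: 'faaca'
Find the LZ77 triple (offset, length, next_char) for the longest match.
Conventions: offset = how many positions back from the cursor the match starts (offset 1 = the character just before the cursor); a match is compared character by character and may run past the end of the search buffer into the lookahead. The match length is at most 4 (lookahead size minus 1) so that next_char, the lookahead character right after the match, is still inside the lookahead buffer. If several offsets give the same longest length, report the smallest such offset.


Try each offset into the search buffer:
  offset=1 (pos 4, char 'a'): match length 0
  offset=2 (pos 3, char 'f'): match length 2
  offset=3 (pos 2, char 'a'): match length 0
  offset=4 (pos 1, char 'a'): match length 0
  offset=5 (pos 0, char 'f'): match length 3
Longest match has length 3 at offset 5.
next_char = character at position 5 + 3 = 8 -> 'c'

Best match: offset=5, length=3 (matching 'faa' starting at position 0)
LZ77 triple: (5, 3, 'c')


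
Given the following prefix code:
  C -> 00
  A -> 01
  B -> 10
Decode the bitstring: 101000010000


Decoding step by step:
Bits 10 -> B
Bits 10 -> B
Bits 00 -> C
Bits 01 -> A
Bits 00 -> C
Bits 00 -> C


Decoded message: BBCACC


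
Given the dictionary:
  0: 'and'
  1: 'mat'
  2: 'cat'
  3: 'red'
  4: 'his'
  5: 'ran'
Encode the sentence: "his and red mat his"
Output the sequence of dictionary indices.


Look up each word in the dictionary:
  'his' -> 4
  'and' -> 0
  'red' -> 3
  'mat' -> 1
  'his' -> 4

Encoded: [4, 0, 3, 1, 4]


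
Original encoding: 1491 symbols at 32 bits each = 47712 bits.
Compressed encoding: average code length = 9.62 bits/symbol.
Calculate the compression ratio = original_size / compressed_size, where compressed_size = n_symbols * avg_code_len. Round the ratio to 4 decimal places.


original_size = n_symbols * orig_bits = 1491 * 32 = 47712 bits
compressed_size = n_symbols * avg_code_len = 1491 * 9.62 = 14343.42 bits
ratio = original_size / compressed_size = 47712 / 14343.42 = 3.3264

Compression ratio = 3.3264


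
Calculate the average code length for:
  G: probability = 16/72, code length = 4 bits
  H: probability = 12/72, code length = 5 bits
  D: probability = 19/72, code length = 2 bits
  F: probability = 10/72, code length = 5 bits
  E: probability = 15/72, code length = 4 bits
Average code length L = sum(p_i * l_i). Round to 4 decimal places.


Weighted contributions p_i * l_i:
  G: (16/72) * 4 = 64/72
  H: (12/72) * 5 = 60/72
  D: (19/72) * 2 = 38/72
  F: (10/72) * 5 = 50/72
  E: (15/72) * 4 = 60/72
Sum = (64 + 60 + 38 + 50 + 60)/72 = 272/72

L = 272/72 = 3.7778 bits/symbol


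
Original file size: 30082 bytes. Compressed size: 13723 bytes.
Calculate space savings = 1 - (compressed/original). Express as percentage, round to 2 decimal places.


ratio = compressed/original = 13723/30082 = 0.456186
savings = 1 - ratio = 1 - 0.456186 = 0.543814
as a percentage: 0.543814 * 100 = 54.38%

Space savings = 1 - 13723/30082 = 54.38%


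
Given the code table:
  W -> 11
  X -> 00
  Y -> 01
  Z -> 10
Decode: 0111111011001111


Decoding:
01 -> Y
11 -> W
11 -> W
10 -> Z
11 -> W
00 -> X
11 -> W
11 -> W


Result: YWWZWXWW


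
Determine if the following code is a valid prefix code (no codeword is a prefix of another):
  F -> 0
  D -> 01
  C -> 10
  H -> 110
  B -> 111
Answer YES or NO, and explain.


Checking each pair (does one codeword prefix another?):
  F='0' vs D='01': prefix -- VIOLATION

NO -- this is NOT a valid prefix code. F (0) is a prefix of D (01).


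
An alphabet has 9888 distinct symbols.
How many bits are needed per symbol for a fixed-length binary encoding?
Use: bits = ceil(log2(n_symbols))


log2(9888) = 13.2715
Bracket: 2^13 = 8192 < 9888 <= 2^14 = 16384
So ceil(log2(9888)) = 14

bits = ceil(log2(9888)) = ceil(13.2715) = 14 bits


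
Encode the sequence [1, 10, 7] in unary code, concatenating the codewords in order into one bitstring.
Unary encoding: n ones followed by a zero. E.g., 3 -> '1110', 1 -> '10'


Encode each number as n ones followed by a terminating 0:
  1 -> 10 (2 bits)
  10 -> 11111111110 (11 bits)
  7 -> 11111110 (8 bits)
Total length = 2 + 11 + 8 = 21 bits.

Unary([1, 10, 7]) = 101111111111011111110 (21 bits)


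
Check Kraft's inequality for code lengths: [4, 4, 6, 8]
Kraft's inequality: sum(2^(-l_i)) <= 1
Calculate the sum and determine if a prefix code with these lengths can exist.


Sum = 2^(-4) + 2^(-4) + 2^(-6) + 2^(-8)
    = 0.0625 + 0.0625 + 0.015625 + 0.00390625
    = 37/256 = 0.14453125
Since 0.14453125 <= 1, Kraft's inequality IS satisfied.
A prefix code with these lengths CAN exist.

Kraft sum = 0.14453125. Satisfied.


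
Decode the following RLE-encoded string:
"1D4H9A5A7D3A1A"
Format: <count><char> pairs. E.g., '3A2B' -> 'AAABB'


Expanding each <count><char> pair:
  1D -> 'D'
  4H -> 'HHHH'
  9A -> 'AAAAAAAAA'
  5A -> 'AAAAA'
  7D -> 'DDDDDDD'
  3A -> 'AAA'
  1A -> 'A'

Decoded = DHHHHAAAAAAAAAAAAAADDDDDDDAAAA


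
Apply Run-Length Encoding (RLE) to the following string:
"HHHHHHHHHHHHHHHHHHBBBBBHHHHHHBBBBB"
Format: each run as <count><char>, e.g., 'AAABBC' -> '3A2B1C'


Scanning runs left to right:
  i=0: run of 'H' x 18 -> '18H'
  i=18: run of 'B' x 5 -> '5B'
  i=23: run of 'H' x 6 -> '6H'
  i=29: run of 'B' x 5 -> '5B'

RLE = 18H5B6H5B


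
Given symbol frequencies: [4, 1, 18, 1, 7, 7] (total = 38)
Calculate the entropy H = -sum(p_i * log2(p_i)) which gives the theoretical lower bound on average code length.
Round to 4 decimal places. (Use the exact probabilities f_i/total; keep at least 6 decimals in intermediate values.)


Per-symbol terms -p_i * log2(p_i) with p_i = f_i/38:
  p = 4/38 = 0.105263: log2(p) = -3.247928, -p*log2(p) = 0.341887
  p = 1/38 = 0.026316: log2(p) = -5.247928, -p*log2(p) = 0.138103
  p = 18/38 = 0.473684: log2(p) = -1.078003, -p*log2(p) = 0.510633
  p = 1/38 = 0.026316: log2(p) = -5.247928, -p*log2(p) = 0.138103
  p = 7/38 = 0.184211: log2(p) = -2.440573, -p*log2(p) = 0.449579
  p = 7/38 = 0.184211: log2(p) = -2.440573, -p*log2(p) = 0.449579
H = 0.341887 + 0.138103 + 0.510633 + 0.138103 + 0.449579 + 0.449579 = 2.027884

H = 2.0279 bits/symbol


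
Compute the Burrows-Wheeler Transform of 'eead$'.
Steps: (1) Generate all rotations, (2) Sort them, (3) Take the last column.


Rotations (sorted):
  0: $eead -> last char: d
  1: ad$ee -> last char: e
  2: d$eea -> last char: a
  3: ead$e -> last char: e
  4: eead$ -> last char: $


BWT = deae$


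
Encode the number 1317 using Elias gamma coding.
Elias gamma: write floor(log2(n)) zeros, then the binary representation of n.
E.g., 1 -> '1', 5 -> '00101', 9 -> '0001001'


num_bits = floor(log2(1317)) + 1 = 11
leading_zeros = num_bits - 1 = 10
binary(1317) = 10100100101

Elias gamma(1317) = '0000000000' + '10100100101' = 000000000010100100101 (21 bits)
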